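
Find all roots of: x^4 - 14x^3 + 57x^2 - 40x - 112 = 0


Let p(x) = x^4 - 14x^3 + 57x^2 - 40x - 112. By the rational root theorem (leading coefficient 1), any rational root is an integer divisor of 112: try ±1, ±2, ... in turn.
Test x = 1: value = -108 ≠ 0.
Test x = -1: value = 0 ✓, so (x + 1) is a factor.
Synthetic division by (x + 1): bring down 1; 1(-1) - 14 = -15; (-15)(-1) + 57 = 72; 72(-1) - 40 = -112; (-112)(-1) - 112 = 0 → quotient x^3 - 15x^2 + 72x - 112, remainder 0.
Continue with the quotient x^3 - 15x^2 + 72x - 112 (candidates must divide 112; re-test x = -1 first in case it repeats).
Test x = -1: value = -200 ≠ 0.
Test x = 2: value = -20 ≠ 0.
Test x = -2: value = -324 ≠ 0.
Test x = 4: value = 0 ✓, so (x - 4) is a factor.
Synthetic division by (x - 4): bring down 1; 1(4) - 15 = -11; (-11)(4) + 72 = 28; 28(4) - 112 = 0 → quotient x^2 - 11x + 28, remainder 0.
Solve the quadratic x^2 - 11x + 28 = 0: discriminant = (-11)^2 - 4(1)(28) = 121 - 112 = 9.
sqrt(9) = 3, so x = (11 ± 3)/2: x = 7 or x = 4.
Collecting all roots found:

x = -1, x = 4 (multiplicity 2), x = 7


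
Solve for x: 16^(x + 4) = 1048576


Express both sides with the same base.
1048576 = 16^5
Since the bases match, equate exponents: x + 4 = 5
So x = 5 - (4) = 1

x = 1


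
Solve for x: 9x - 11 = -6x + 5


Starting with: 9x - 11 = -6x + 5
Move all x terms to left: (9 + 6)x = 5 + 11
Simplify: 15x = 16
Divide both sides by 15: x = 16/15

x = 16/15


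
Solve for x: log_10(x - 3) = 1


Convert to exponential form: x - 3 = 10^1 = 10
x = 10 + 3 = 13
Check: log_10(13 - 3) = log_10(10) = log_10(10) = 1 ✓

x = 13


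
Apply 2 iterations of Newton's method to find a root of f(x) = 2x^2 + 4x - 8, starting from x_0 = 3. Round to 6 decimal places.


Newton's method: x_(n+1) = x_n - f(x_n)/f'(x_n)
f(x) = 2x^2 + 4x - 8
f'(x) = 4x + 4

Iteration 1:
  f(3.000000) = 22.000000
  f'(3.000000) = 16.000000
  x_1 = 3.000000 - (22.000000)/(16.000000) = 1.625000

Iteration 2:
  f(1.625000) = 3.781250
  f'(1.625000) = 10.500000
  x_2 = 1.625000 - (3.781250)/(10.500000) = 1.264881

x_2 = 1.264881


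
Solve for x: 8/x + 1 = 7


Subtract 1 from both sides: 8/x = 6
Multiply both sides by x: 8 = 6 * x
Divide by 6: x = 4/3

x = 4/3


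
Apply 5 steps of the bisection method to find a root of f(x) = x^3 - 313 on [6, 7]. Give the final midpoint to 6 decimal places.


f(x) = x^3 - 313
f(6) = -97 < 0
f(7) = 30 > 0

Step 1: midpoint = (6.000000 + 7.000000)/2 = 6.500000
  f(6.500000) = -38.375000
  f(mid) < 0, so root is in [6.500000, 7.000000]

Step 2: midpoint = (6.500000 + 7.000000)/2 = 6.750000
  f(6.750000) = -5.453125
  f(mid) < 0, so root is in [6.750000, 7.000000]

Step 3: midpoint = (6.750000 + 7.000000)/2 = 6.875000
  f(6.875000) = 11.951172
  f(mid) > 0, so root is in [6.750000, 6.875000]

Step 4: midpoint = (6.750000 + 6.875000)/2 = 6.812500
  f(6.812500) = 3.169189
  f(mid) > 0, so root is in [6.750000, 6.812500]

Step 5: midpoint = (6.750000 + 6.812500)/2 = 6.781250
  f(6.781250) = -1.161835
  f(mid) < 0, so root is in [6.781250, 6.812500]

midpoint = 6.781250


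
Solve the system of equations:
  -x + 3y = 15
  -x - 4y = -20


Using Cramer's rule:
Determinant D = (-1)(-4) - (-1)(3) = 4 + 3 = 7
Dx = (15)(-4) - (-20)(3) = -60 + 60 = 0
Dy = (-1)(-20) - (-1)(15) = 20 + 15 = 35
x = Dx/D = 0/7 = 0
y = Dy/D = 35/7 = 5

x = 0, y = 5


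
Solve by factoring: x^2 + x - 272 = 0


We need two numbers that multiply to -272 and add to 1.
Those numbers are 17 and -16 (since 17 * (-16) = -272 and 17 + (-16) = 1).
So x^2 + x - 272 = (x + 17)(x - 16) = 0
Setting each factor to zero: x = -17 or x = 16

x = -17, x = 16


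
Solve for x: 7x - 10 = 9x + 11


Starting with: 7x - 10 = 9x + 11
Move all x terms to left: (7 - 9)x = 11 + 10
Simplify: -2x = 21
Divide both sides by -2: x = -21/2

x = -21/2


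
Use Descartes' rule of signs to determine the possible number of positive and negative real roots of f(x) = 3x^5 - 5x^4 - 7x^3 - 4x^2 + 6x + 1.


Descartes' rule of signs:

For positive roots, count sign changes in f(x) = 3x^5 - 5x^4 - 7x^3 - 4x^2 + 6x + 1:
Signs of coefficients: +, -, -, -, +, +
Number of sign changes: 2
Possible positive real roots: 2, 0

For negative roots, examine f(-x) = -3x^5 - 5x^4 + 7x^3 - 4x^2 - 6x + 1:
Signs of coefficients: -, -, +, -, -, +
Number of sign changes: 3
Possible negative real roots: 3, 1

Positive roots: 2 or 0; Negative roots: 3 or 1


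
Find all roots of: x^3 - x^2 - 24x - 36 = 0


Let p(x) = x^3 - x^2 - 24x - 36. By the rational root theorem (leading coefficient 1), any rational root is an integer divisor of 36: try ±1, ±2, ... in turn.
Test x = 1: value = -60 ≠ 0.
Test x = -1: value = -14 ≠ 0.
Test x = 2: value = -80 ≠ 0.
Test x = -2: value = 0 ✓, so (x + 2) is a factor.
Synthetic division by (x + 2): bring down 1; 1(-2) - 1 = -3; (-3)(-2) - 24 = -18; (-18)(-2) - 36 = 0 → quotient x^2 - 3x - 18, remainder 0.
Solve the quadratic x^2 - 3x - 18 = 0: discriminant = (-3)^2 - 4(1)(-18) = 9 + 72 = 81.
sqrt(81) = 9, so x = (3 ± 9)/2: x = 6 or x = -3.
Collecting all roots found:

x = -3, x = -2, x = 6


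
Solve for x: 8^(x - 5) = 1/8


Express both sides with the same base.
1/8 = 8^(-1)
Since the bases match, equate exponents: x - 5 = -1
So x = -1 - (-5) = 4

x = 4


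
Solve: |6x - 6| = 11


An absolute value equation |expr| = 11 gives two cases:
Case 1: 6x - 6 = 11
  6x = 17, so x = 17/6
Case 2: 6x - 6 = -11
  6x = -5, so x = -5/6

x = -5/6, x = 17/6


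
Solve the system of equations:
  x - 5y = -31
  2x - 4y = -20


Using Cramer's rule:
Determinant D = (1)(-4) - (2)(-5) = -4 + 10 = 6
Dx = (-31)(-4) - (-20)(-5) = 124 - 100 = 24
Dy = (1)(-20) - (2)(-31) = -20 + 62 = 42
x = Dx/D = 24/6 = 4
y = Dy/D = 42/6 = 7

x = 4, y = 7


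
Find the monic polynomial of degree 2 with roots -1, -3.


A monic polynomial with roots -1, -3 is:
p(x) = (x + 1)(x + 3)
After multiplying by (x + 1): x + 1
After multiplying by (x + 3): x^2 + 4x + 3

x^2 + 4x + 3


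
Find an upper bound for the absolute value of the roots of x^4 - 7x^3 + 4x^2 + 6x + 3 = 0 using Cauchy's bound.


Cauchy's bound: all roots r satisfy |r| <= 1 + max(|a_i/a_n|) for i = 0,...,n-1
where a_n is the leading coefficient.

Coefficients: [1, -7, 4, 6, 3]
Leading coefficient a_n = 1
Ratios |a_i/a_n|: 7, 4, 6, 3
Maximum ratio: 7
Cauchy's bound: |r| <= 1 + 7 = 8

Upper bound = 8


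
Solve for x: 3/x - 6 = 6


Subtract -6 from both sides: 3/x = 12
Multiply both sides by x: 3 = 12 * x
Divide by 12: x = 1/4

x = 1/4


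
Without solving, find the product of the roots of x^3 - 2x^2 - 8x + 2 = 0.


By Vieta's formulas for x^3 + bx^2 + cx + d = 0:
  r1 + r2 + r3 = -b/a = 2
  r1*r2 + r1*r3 + r2*r3 = c/a = -8
  r1*r2*r3 = -d/a = -2


Product = -2


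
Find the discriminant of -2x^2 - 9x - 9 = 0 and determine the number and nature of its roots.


For ax^2 + bx + c = 0, discriminant D = b^2 - 4ac
Here a = -2, b = -9, c = -9
D = (-9)^2 - 4(-2)(-9) = 81 - 72 = 9

D = 9 > 0 and is a perfect square (sqrt = 3)
The equation has 2 distinct real rational roots.

Discriminant = 9, 2 distinct real rational roots


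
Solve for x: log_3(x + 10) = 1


Convert to exponential form: x + 10 = 3^1 = 3
x = 3 - 10 = -7
Check: log_3(-7 + 10) = log_3(3) = log_3(3) = 1 ✓

x = -7


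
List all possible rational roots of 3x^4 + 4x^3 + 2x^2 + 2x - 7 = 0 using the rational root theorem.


Rational root theorem: possible roots are ±p/q where:
  p divides the constant term (-7): p ∈ {1, 7}
  q divides the leading coefficient (3): q ∈ {1, 3}

All possible rational roots: -7, -7/3, -1, -1/3, 1/3, 1, 7/3, 7

-7, -7/3, -1, -1/3, 1/3, 1, 7/3, 7


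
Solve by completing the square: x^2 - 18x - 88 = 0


Start: x^2 - 18x - 88 = 0
Move constant: x^2 - 18x = 88
Half of -18 is -9, squared is 81
Add 81 to both sides: x^2 - 18x + 81 = 169
(x - 9)^2 = 169
x - 9 = ±13
x = 9 + 13 = 22 or x = 9 - 13 = -4

x = -4, x = 22


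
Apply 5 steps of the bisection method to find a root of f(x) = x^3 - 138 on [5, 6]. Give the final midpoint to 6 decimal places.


f(x) = x^3 - 138
f(5) = -13 < 0
f(6) = 78 > 0

Step 1: midpoint = (5.000000 + 6.000000)/2 = 5.500000
  f(5.500000) = 28.375000
  f(mid) > 0, so root is in [5.000000, 5.500000]

Step 2: midpoint = (5.000000 + 5.500000)/2 = 5.250000
  f(5.250000) = 6.703125
  f(mid) > 0, so root is in [5.000000, 5.250000]

Step 3: midpoint = (5.000000 + 5.250000)/2 = 5.125000
  f(5.125000) = -3.388672
  f(mid) < 0, so root is in [5.125000, 5.250000]

Step 4: midpoint = (5.125000 + 5.250000)/2 = 5.187500
  f(5.187500) = 1.596436
  f(mid) > 0, so root is in [5.125000, 5.187500]

Step 5: midpoint = (5.125000 + 5.187500)/2 = 5.156250
  f(5.156250) = -0.911224
  f(mid) < 0, so root is in [5.156250, 5.187500]

midpoint = 5.156250


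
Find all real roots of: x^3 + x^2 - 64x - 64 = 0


Let p(x) = x^3 + x^2 - 64x - 64. By the rational root theorem (leading coefficient 1), any rational root is an integer divisor of 64: try ±1, ±2, ... in turn.
Test x = 1: value = -126 ≠ 0.
Test x = -1: value = 0 ✓, so (x + 1) is a factor.
Synthetic division by (x + 1): bring down 1; 1(-1) + 1 = 0; 0(-1) - 64 = -64; (-64)(-1) - 64 = 0 → quotient x^2 - 64, remainder 0.
Solve the quadratic x^2 - 64 = 0: discriminant = 0^2 - 4(1)(-64) = 0 + 256 = 256.
sqrt(256) = 16, so x = (0 ± 16)/2: x = 8 or x = -8.

x = -8, x = -1, x = 8


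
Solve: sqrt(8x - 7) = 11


Square both sides: 8x - 7 = 11^2 = 121
8x = 121 + 7 = 128
x = 16
Check: sqrt(8*16 - 7) = sqrt(121) = 11 ✓

x = 16


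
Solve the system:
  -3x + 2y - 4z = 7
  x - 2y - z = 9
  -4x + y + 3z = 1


Using Cramer's rule. Expand each determinant along the first row.
D  = (-3)*[(-2)*3 - (-1)*1] - 2*[1*3 - (-1)*(-4)] + (-4)*[1*1 - (-2)*(-4)]
  = (-3)*(-5) - 2*(-1) + (-4)*(-7) = 45
Dx = 7*[(-2)*3 - (-1)*1] - 2*[9*3 - (-1)*1] + (-4)*[9*1 - (-2)*1]
  = 7*(-5) - 2*(28) + (-4)*(11) = -135
Dy = (-3)*[9*3 - (-1)*1] - 7*[1*3 - (-1)*(-4)] + (-4)*[1*1 - 9*(-4)]
  = (-3)*(28) - 7*(-1) + (-4)*(37) = -225
Dz = (-3)*[(-2)*1 - 9*1] - 2*[1*1 - 9*(-4)] + 7*[1*1 - (-2)*(-4)]
  = (-3)*(-11) - 2*(37) + 7*(-7) = -90
x = Dx/D = -135/45 = -3, y = Dy/D = -225/45 = -5, z = Dz/D = -90/45 = -2
Check eq1: (-3)(-3) + (2)(-5) + (-4)(-2) = 7 = 7 ✓
Check eq2: (1)(-3) + (-2)(-5) + (-1)(-2) = 9 = 9 ✓
Check eq3: (-4)(-3) + (1)(-5) + (3)(-2) = 1 = 1 ✓

x = -3, y = -5, z = -2


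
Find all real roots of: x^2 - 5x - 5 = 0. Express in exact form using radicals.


Using the quadratic formula: x = (-b ± sqrt(b^2 - 4ac)) / (2a)
Here a = 1, b = -5, c = -5
Discriminant = b^2 - 4ac = (-5)^2 - 4(1)(-5) = 25 + 20 = 45
Since discriminant = 45 > 0, there are two real roots.
x = (5 ± 3*sqrt(5)) / 2
Numerically: x ≈ 5.8541 or x ≈ -0.8541

x = (5 + 3*sqrt(5)) / 2 or x = (5 - 3*sqrt(5)) / 2


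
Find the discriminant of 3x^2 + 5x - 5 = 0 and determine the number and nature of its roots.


For ax^2 + bx + c = 0, discriminant D = b^2 - 4ac
Here a = 3, b = 5, c = -5
D = (5)^2 - 4(3)(-5) = 25 + 60 = 85

D = 85 > 0 but not a perfect square
The equation has 2 distinct real irrational roots.

Discriminant = 85, 2 distinct real irrational roots


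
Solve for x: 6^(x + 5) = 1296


Express both sides with the same base.
1296 = 6^4
Since the bases match, equate exponents: x + 5 = 4
So x = 4 - (5) = -1

x = -1


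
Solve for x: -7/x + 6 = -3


Subtract 6 from both sides: -7/x = -9
Multiply both sides by x: -7 = -9 * x
Divide by -9: x = 7/9

x = 7/9


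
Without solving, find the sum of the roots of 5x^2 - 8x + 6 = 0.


By Vieta's formulas for ax^2 + bx + c = 0:
  Sum of roots = -b/a
  Product of roots = c/a

Here a = 5, b = -8, c = 6
Sum = -(-8)/5 = 8/5
Product = 6/5 = 6/5

Sum = 8/5


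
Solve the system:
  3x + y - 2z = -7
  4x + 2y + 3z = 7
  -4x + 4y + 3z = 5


Using Cramer's rule. Expand each determinant along the first row.
D  = 3*[2*3 - 3*4] - 1*[4*3 - 3*(-4)] + (-2)*[4*4 - 2*(-4)]
  = 3*(-6) - 1*(24) + (-2)*(24) = -90
Dx = (-7)*[2*3 - 3*4] - 1*[7*3 - 3*5] + (-2)*[7*4 - 2*5]
  = (-7)*(-6) - 1*(6) + (-2)*(18) = 0
Dy = 3*[7*3 - 3*5] - (-7)*[4*3 - 3*(-4)] + (-2)*[4*5 - 7*(-4)]
  = 3*(6) - (-7)*(24) + (-2)*(48) = 90
Dz = 3*[2*5 - 7*4] - 1*[4*5 - 7*(-4)] + (-7)*[4*4 - 2*(-4)]
  = 3*(-18) - 1*(48) + (-7)*(24) = -270
x = Dx/D = 0/-90 = 0, y = Dy/D = 90/-90 = -1, z = Dz/D = -270/-90 = 3
Check eq1: (3)(0) + (1)(-1) + (-2)(3) = -7 = -7 ✓
Check eq2: (4)(0) + (2)(-1) + (3)(3) = 7 = 7 ✓
Check eq3: (-4)(0) + (4)(-1) + (3)(3) = 5 = 5 ✓

x = 0, y = -1, z = 3


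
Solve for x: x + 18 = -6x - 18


Starting with: x + 18 = -6x - 18
Move all x terms to left: (1 + 6)x = -18 - 18
Simplify: 7x = -36
Divide both sides by 7: x = -36/7

x = -36/7


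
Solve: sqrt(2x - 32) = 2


Square both sides: 2x - 32 = 2^2 = 4
2x = 4 + 32 = 36
x = 18
Check: sqrt(2*18 - 32) = sqrt(4) = 2 ✓

x = 18


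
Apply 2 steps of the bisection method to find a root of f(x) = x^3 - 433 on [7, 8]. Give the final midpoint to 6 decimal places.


f(x) = x^3 - 433
f(7) = -90 < 0
f(8) = 79 > 0

Step 1: midpoint = (7.000000 + 8.000000)/2 = 7.500000
  f(7.500000) = -11.125000
  f(mid) < 0, so root is in [7.500000, 8.000000]

Step 2: midpoint = (7.500000 + 8.000000)/2 = 7.750000
  f(7.750000) = 32.484375
  f(mid) > 0, so root is in [7.500000, 7.750000]

midpoint = 7.750000


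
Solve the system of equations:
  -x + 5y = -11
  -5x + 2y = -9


Using Cramer's rule:
Determinant D = (-1)(2) - (-5)(5) = -2 + 25 = 23
Dx = (-11)(2) - (-9)(5) = -22 + 45 = 23
Dy = (-1)(-9) - (-5)(-11) = 9 - 55 = -46
x = Dx/D = 23/23 = 1
y = Dy/D = -46/23 = -2

x = 1, y = -2


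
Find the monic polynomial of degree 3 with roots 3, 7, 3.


A monic polynomial with roots 3, 7, 3 is:
p(x) = (x - 3)(x - 7)(x - 3)
After multiplying by (x - 3): x - 3
After multiplying by (x - 7): x^2 - 10x + 21
After multiplying by (x - 3): x^3 - 13x^2 + 51x - 63

x^3 - 13x^2 + 51x - 63


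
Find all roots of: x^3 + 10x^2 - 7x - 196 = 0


Let p(x) = x^3 + 10x^2 - 7x - 196. By the rational root theorem (leading coefficient 1), any rational root is an integer divisor of 196: try ±1, ±2, ... in turn.
Test x = 1: value = -192 ≠ 0.
Test x = -1: value = -180 ≠ 0.
Test x = 2: value = -162 ≠ 0.
Test x = -2: value = -150 ≠ 0.
Test x = 4: value = 0 ✓, so (x - 4) is a factor.
Synthetic division by (x - 4): bring down 1; 1(4) + 10 = 14; 14(4) - 7 = 49; 49(4) - 196 = 0 → quotient x^2 + 14x + 49, remainder 0.
Solve the quadratic x^2 + 14x + 49 = 0: discriminant = 14^2 - 4(1)(49) = 196 - 196 = 0.
Discriminant = 0, so a double root: x = -14/2 = -7.
Collecting all roots found:

x = -7 (multiplicity 2), x = 4


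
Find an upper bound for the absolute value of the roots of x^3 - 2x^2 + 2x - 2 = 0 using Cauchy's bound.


Cauchy's bound: all roots r satisfy |r| <= 1 + max(|a_i/a_n|) for i = 0,...,n-1
where a_n is the leading coefficient.

Coefficients: [1, -2, 2, -2]
Leading coefficient a_n = 1
Ratios |a_i/a_n|: 2, 2, 2
Maximum ratio: 2
Cauchy's bound: |r| <= 1 + 2 = 3

Upper bound = 3


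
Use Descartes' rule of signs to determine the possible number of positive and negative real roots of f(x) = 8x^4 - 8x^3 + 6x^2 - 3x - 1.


Descartes' rule of signs:

For positive roots, count sign changes in f(x) = 8x^4 - 8x^3 + 6x^2 - 3x - 1:
Signs of coefficients: +, -, +, -, -
Number of sign changes: 3
Possible positive real roots: 3, 1

For negative roots, examine f(-x) = 8x^4 + 8x^3 + 6x^2 + 3x - 1:
Signs of coefficients: +, +, +, +, -
Number of sign changes: 1
Possible negative real roots: 1

Positive roots: 3 or 1; Negative roots: 1


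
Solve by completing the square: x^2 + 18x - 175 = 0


Start: x^2 + 18x - 175 = 0
Move constant: x^2 + 18x = 175
Half of 18 is 9, squared is 81
Add 81 to both sides: x^2 + 18x + 81 = 256
(x + 9)^2 = 256
x + 9 = ±16
x = -9 + 16 = 7 or x = -9 - 16 = -25

x = -25, x = 7


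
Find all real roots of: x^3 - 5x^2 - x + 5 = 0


Let p(x) = x^3 - 5x^2 - x + 5. By the rational root theorem (leading coefficient 1), any rational root is an integer divisor of 5: try ±1, ±2, ... in turn.
Test x = 1: value = 0 ✓, so (x - 1) is a factor.
Synthetic division by (x - 1): bring down 1; 1(1) - 5 = -4; (-4)(1) - 1 = -5; (-5)(1) + 5 = 0 → quotient x^2 - 4x - 5, remainder 0.
Solve the quadratic x^2 - 4x - 5 = 0: discriminant = (-4)^2 - 4(1)(-5) = 16 + 20 = 36.
sqrt(36) = 6, so x = (4 ± 6)/2: x = 5 or x = -1.

x = -1, x = 1, x = 5


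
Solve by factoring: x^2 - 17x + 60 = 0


We need two numbers that multiply to 60 and add to -17.
Those numbers are -12 and -5 (since (-12) * (-5) = 60 and (-12) + (-5) = -17).
So x^2 - 17x + 60 = (x - 12)(x - 5) = 0
Setting each factor to zero: x = 12 or x = 5

x = 5, x = 12


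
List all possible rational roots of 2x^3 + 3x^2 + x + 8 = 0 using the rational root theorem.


Rational root theorem: possible roots are ±p/q where:
  p divides the constant term (8): p ∈ {1, 2, 4, 8}
  q divides the leading coefficient (2): q ∈ {1, 2}

All possible rational roots: -8, -4, -2, -1, -1/2, 1/2, 1, 2, 4, 8

-8, -4, -2, -1, -1/2, 1/2, 1, 2, 4, 8


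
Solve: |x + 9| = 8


An absolute value equation |expr| = 8 gives two cases:
Case 1: x + 9 = 8
  x = -1, so x = -1
Case 2: x + 9 = -8
  x = -17, so x = -17

x = -17, x = -1


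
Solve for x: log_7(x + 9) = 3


Convert to exponential form: x + 9 = 7^3 = 343
x = 343 - 9 = 334
Check: log_7(334 + 9) = log_7(343) = log_7(343) = 3 ✓

x = 334


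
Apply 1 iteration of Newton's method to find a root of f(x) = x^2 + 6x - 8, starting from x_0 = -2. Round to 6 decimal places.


Newton's method: x_(n+1) = x_n - f(x_n)/f'(x_n)
f(x) = x^2 + 6x - 8
f'(x) = 2x + 6

Iteration 1:
  f(-2.000000) = -16.000000
  f'(-2.000000) = 2.000000
  x_1 = -2.000000 - (-16.000000)/(2.000000) = 6.000000

x_1 = 6.000000


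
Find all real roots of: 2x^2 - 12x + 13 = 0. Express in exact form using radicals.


Using the quadratic formula: x = (-b ± sqrt(b^2 - 4ac)) / (2a)
Here a = 2, b = -12, c = 13
Discriminant = b^2 - 4ac = (-12)^2 - 4(2)(13) = 144 - 104 = 40
Since discriminant = 40 > 0, there are two real roots.
x = (12 ± 2*sqrt(10)) / 4
Simplifying: x = (6 ± sqrt(10)) / 2
Numerically: x ≈ 4.5811 or x ≈ 1.4189

x = (6 + sqrt(10)) / 2 or x = (6 - sqrt(10)) / 2


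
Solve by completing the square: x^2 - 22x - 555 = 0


Start: x^2 - 22x - 555 = 0
Move constant: x^2 - 22x = 555
Half of -22 is -11, squared is 121
Add 121 to both sides: x^2 - 22x + 121 = 676
(x - 11)^2 = 676
x - 11 = ±26
x = 11 + 26 = 37 or x = 11 - 26 = -15

x = -15, x = 37


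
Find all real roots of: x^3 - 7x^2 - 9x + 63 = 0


Let p(x) = x^3 - 7x^2 - 9x + 63. By the rational root theorem (leading coefficient 1), any rational root is an integer divisor of 63: try ±1, ±2, ... in turn.
Test x = 1: value = 48 ≠ 0.
Test x = -1: value = 64 ≠ 0.
Test x = 3: value = 0 ✓, so (x - 3) is a factor.
Synthetic division by (x - 3): bring down 1; 1(3) - 7 = -4; (-4)(3) - 9 = -21; (-21)(3) + 63 = 0 → quotient x^2 - 4x - 21, remainder 0.
Solve the quadratic x^2 - 4x - 21 = 0: discriminant = (-4)^2 - 4(1)(-21) = 16 + 84 = 100.
sqrt(100) = 10, so x = (4 ± 10)/2: x = 7 or x = -3.

x = -3, x = 3, x = 7


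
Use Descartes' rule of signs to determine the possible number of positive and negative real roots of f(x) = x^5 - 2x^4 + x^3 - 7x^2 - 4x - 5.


Descartes' rule of signs:

For positive roots, count sign changes in f(x) = x^5 - 2x^4 + x^3 - 7x^2 - 4x - 5:
Signs of coefficients: +, -, +, -, -, -
Number of sign changes: 3
Possible positive real roots: 3, 1

For negative roots, examine f(-x) = -x^5 - 2x^4 - x^3 - 7x^2 + 4x - 5:
Signs of coefficients: -, -, -, -, +, -
Number of sign changes: 2
Possible negative real roots: 2, 0

Positive roots: 3 or 1; Negative roots: 2 or 0


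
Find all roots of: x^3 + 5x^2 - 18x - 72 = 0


Let p(x) = x^3 + 5x^2 - 18x - 72. By the rational root theorem (leading coefficient 1), any rational root is an integer divisor of 72: try ±1, ±2, ... in turn.
Test x = 1: value = -84 ≠ 0.
Test x = -1: value = -50 ≠ 0.
Test x = 2: value = -80 ≠ 0.
Test x = -2: value = -24 ≠ 0.
Test x = 3: value = -54 ≠ 0.
Test x = -3: value = 0 ✓, so (x + 3) is a factor.
Synthetic division by (x + 3): bring down 1; 1(-3) + 5 = 2; 2(-3) - 18 = -24; (-24)(-3) - 72 = 0 → quotient x^2 + 2x - 24, remainder 0.
Solve the quadratic x^2 + 2x - 24 = 0: discriminant = 2^2 - 4(1)(-24) = 4 + 96 = 100.
sqrt(100) = 10, so x = (-2 ± 10)/2: x = 4 or x = -6.
Collecting all roots found:

x = -6, x = -3, x = 4


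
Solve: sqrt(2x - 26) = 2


Square both sides: 2x - 26 = 2^2 = 4
2x = 4 + 26 = 30
x = 15
Check: sqrt(2*15 - 26) = sqrt(4) = 2 ✓

x = 15


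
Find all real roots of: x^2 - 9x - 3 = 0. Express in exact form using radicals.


Using the quadratic formula: x = (-b ± sqrt(b^2 - 4ac)) / (2a)
Here a = 1, b = -9, c = -3
Discriminant = b^2 - 4ac = (-9)^2 - 4(1)(-3) = 81 + 12 = 93
Since discriminant = 93 > 0, there are two real roots.
x = (9 ± sqrt(93)) / 2
Numerically: x ≈ 9.3218 or x ≈ -0.3218

x = (9 + sqrt(93)) / 2 or x = (9 - sqrt(93)) / 2


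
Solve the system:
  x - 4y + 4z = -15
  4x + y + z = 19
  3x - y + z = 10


Using Cramer's rule. Expand each determinant along the first row.
D  = 1*[1*1 - 1*(-1)] - (-4)*[4*1 - 1*3] + 4*[4*(-1) - 1*3]
  = 1*(2) - (-4)*(1) + 4*(-7) = -22
Dx = (-15)*[1*1 - 1*(-1)] - (-4)*[19*1 - 1*10] + 4*[19*(-1) - 1*10]
  = (-15)*(2) - (-4)*(9) + 4*(-29) = -110
Dy = 1*[19*1 - 1*10] - (-15)*[4*1 - 1*3] + 4*[4*10 - 19*3]
  = 1*(9) - (-15)*(1) + 4*(-17) = -44
Dz = 1*[1*10 - 19*(-1)] - (-4)*[4*10 - 19*3] + (-15)*[4*(-1) - 1*3]
  = 1*(29) - (-4)*(-17) + (-15)*(-7) = 66
x = Dx/D = -110/-22 = 5, y = Dy/D = -44/-22 = 2, z = Dz/D = 66/-22 = -3
Check eq1: (1)(5) + (-4)(2) + (4)(-3) = -15 = -15 ✓
Check eq2: (4)(5) + (1)(2) + (1)(-3) = 19 = 19 ✓
Check eq3: (3)(5) + (-1)(2) + (1)(-3) = 10 = 10 ✓

x = 5, y = 2, z = -3


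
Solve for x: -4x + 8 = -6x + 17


Starting with: -4x + 8 = -6x + 17
Move all x terms to left: (-4 + 6)x = 17 - 8
Simplify: 2x = 9
Divide both sides by 2: x = 9/2

x = 9/2


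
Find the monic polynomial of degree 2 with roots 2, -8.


A monic polynomial with roots 2, -8 is:
p(x) = (x - 2)(x + 8)
After multiplying by (x - 2): x - 2
After multiplying by (x + 8): x^2 + 6x - 16

x^2 + 6x - 16


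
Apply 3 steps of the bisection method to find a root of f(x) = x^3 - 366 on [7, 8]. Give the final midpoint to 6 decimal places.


f(x) = x^3 - 366
f(7) = -23 < 0
f(8) = 146 > 0

Step 1: midpoint = (7.000000 + 8.000000)/2 = 7.500000
  f(7.500000) = 55.875000
  f(mid) > 0, so root is in [7.000000, 7.500000]

Step 2: midpoint = (7.000000 + 7.500000)/2 = 7.250000
  f(7.250000) = 15.078125
  f(mid) > 0, so root is in [7.000000, 7.250000]

Step 3: midpoint = (7.000000 + 7.250000)/2 = 7.125000
  f(7.125000) = -4.294922
  f(mid) < 0, so root is in [7.125000, 7.250000]

midpoint = 7.125000


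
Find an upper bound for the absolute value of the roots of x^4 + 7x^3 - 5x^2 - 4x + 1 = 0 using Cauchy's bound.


Cauchy's bound: all roots r satisfy |r| <= 1 + max(|a_i/a_n|) for i = 0,...,n-1
where a_n is the leading coefficient.

Coefficients: [1, 7, -5, -4, 1]
Leading coefficient a_n = 1
Ratios |a_i/a_n|: 7, 5, 4, 1
Maximum ratio: 7
Cauchy's bound: |r| <= 1 + 7 = 8

Upper bound = 8


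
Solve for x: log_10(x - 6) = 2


Convert to exponential form: x - 6 = 10^2 = 100
x = 100 + 6 = 106
Check: log_10(106 - 6) = log_10(100) = log_10(100) = 2 ✓

x = 106


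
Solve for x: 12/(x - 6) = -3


Multiply both sides by (x - 6): 12 = -3(x - 6)
Distribute: 12 = -3x + 18
-3x = 12 - 18 = -6
x = 2

x = 2


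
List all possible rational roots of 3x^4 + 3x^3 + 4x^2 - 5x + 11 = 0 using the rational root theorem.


Rational root theorem: possible roots are ±p/q where:
  p divides the constant term (11): p ∈ {1, 11}
  q divides the leading coefficient (3): q ∈ {1, 3}

All possible rational roots: -11, -11/3, -1, -1/3, 1/3, 1, 11/3, 11

-11, -11/3, -1, -1/3, 1/3, 1, 11/3, 11


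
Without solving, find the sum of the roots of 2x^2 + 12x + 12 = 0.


By Vieta's formulas for ax^2 + bx + c = 0:
  Sum of roots = -b/a
  Product of roots = c/a

Here a = 2, b = 12, c = 12
Sum = -(12)/2 = -6
Product = 12/2 = 6

Sum = -6


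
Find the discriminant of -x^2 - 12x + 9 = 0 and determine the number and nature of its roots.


For ax^2 + bx + c = 0, discriminant D = b^2 - 4ac
Here a = -1, b = -12, c = 9
D = (-12)^2 - 4(-1)(9) = 144 + 36 = 180

D = 180 > 0 but not a perfect square
The equation has 2 distinct real irrational roots.

Discriminant = 180, 2 distinct real irrational roots


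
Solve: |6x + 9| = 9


An absolute value equation |expr| = 9 gives two cases:
Case 1: 6x + 9 = 9
  6x = 0, so x = 0
Case 2: 6x + 9 = -9
  6x = -18, so x = -3

x = -3, x = 0


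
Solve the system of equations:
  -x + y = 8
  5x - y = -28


Using Cramer's rule:
Determinant D = (-1)(-1) - (5)(1) = 1 - 5 = -4
Dx = (8)(-1) - (-28)(1) = -8 + 28 = 20
Dy = (-1)(-28) - (5)(8) = 28 - 40 = -12
x = Dx/D = 20/-4 = -5
y = Dy/D = -12/-4 = 3

x = -5, y = 3


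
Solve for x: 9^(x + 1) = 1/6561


Express both sides with the same base.
1/6561 = 9^(-4)
Since the bases match, equate exponents: x + 1 = -4
So x = -4 - (1) = -5

x = -5


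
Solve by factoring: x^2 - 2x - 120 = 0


We need two numbers that multiply to -120 and add to -2.
Those numbers are -12 and 10 (since (-12) * 10 = -120 and (-12) + 10 = -2).
So x^2 - 2x - 120 = (x - 12)(x + 10) = 0
Setting each factor to zero: x = 12 or x = -10

x = -10, x = 12


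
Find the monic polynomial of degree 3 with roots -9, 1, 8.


A monic polynomial with roots -9, 1, 8 is:
p(x) = (x + 9)(x - 1)(x - 8)
After multiplying by (x + 9): x + 9
After multiplying by (x - 1): x^2 + 8x - 9
After multiplying by (x - 8): x^3 - 73x + 72

x^3 - 73x + 72


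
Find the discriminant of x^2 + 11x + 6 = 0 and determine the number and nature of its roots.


For ax^2 + bx + c = 0, discriminant D = b^2 - 4ac
Here a = 1, b = 11, c = 6
D = (11)^2 - 4(1)(6) = 121 - 24 = 97

D = 97 > 0 but not a perfect square
The equation has 2 distinct real irrational roots.

Discriminant = 97, 2 distinct real irrational roots


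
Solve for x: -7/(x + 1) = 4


Multiply both sides by (x + 1): -7 = 4(x + 1)
Distribute: -7 = 4x + 4
4x = -7 - 4 = -11
x = -11/4

x = -11/4


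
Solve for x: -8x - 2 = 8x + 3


Starting with: -8x - 2 = 8x + 3
Move all x terms to left: (-8 - 8)x = 3 + 2
Simplify: -16x = 5
Divide both sides by -16: x = -5/16

x = -5/16


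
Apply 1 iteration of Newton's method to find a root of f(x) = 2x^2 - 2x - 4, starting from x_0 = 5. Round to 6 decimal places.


Newton's method: x_(n+1) = x_n - f(x_n)/f'(x_n)
f(x) = 2x^2 - 2x - 4
f'(x) = 4x - 2

Iteration 1:
  f(5.000000) = 36.000000
  f'(5.000000) = 18.000000
  x_1 = 5.000000 - (36.000000)/(18.000000) = 3.000000

x_1 = 3.000000


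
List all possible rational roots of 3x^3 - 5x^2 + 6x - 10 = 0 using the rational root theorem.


Rational root theorem: possible roots are ±p/q where:
  p divides the constant term (-10): p ∈ {1, 2, 5, 10}
  q divides the leading coefficient (3): q ∈ {1, 3}

All possible rational roots: -10, -5, -10/3, -2, -5/3, -1, -2/3, -1/3, 1/3, 2/3, 1, 5/3, 2, 10/3, 5, 10

-10, -5, -10/3, -2, -5/3, -1, -2/3, -1/3, 1/3, 2/3, 1, 5/3, 2, 10/3, 5, 10


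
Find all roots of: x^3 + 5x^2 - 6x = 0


The constant term is 0, so x = 0 is a root. Factor out x:
  x^2 + 5x - 6 = 0
Solve the quadratic x^2 + 5x - 6 = 0: discriminant = 5^2 - 4(1)(-6) = 25 + 24 = 49.
sqrt(49) = 7, so x = (-5 ± 7)/2: x = 1 or x = -6.
Collecting all roots found:

x = -6, x = 0, x = 1


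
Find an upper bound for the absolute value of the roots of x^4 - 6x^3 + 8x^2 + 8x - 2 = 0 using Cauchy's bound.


Cauchy's bound: all roots r satisfy |r| <= 1 + max(|a_i/a_n|) for i = 0,...,n-1
where a_n is the leading coefficient.

Coefficients: [1, -6, 8, 8, -2]
Leading coefficient a_n = 1
Ratios |a_i/a_n|: 6, 8, 8, 2
Maximum ratio: 8
Cauchy's bound: |r| <= 1 + 8 = 9

Upper bound = 9


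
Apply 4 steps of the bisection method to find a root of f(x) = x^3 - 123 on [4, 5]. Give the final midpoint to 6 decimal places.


f(x) = x^3 - 123
f(4) = -59 < 0
f(5) = 2 > 0

Step 1: midpoint = (4.000000 + 5.000000)/2 = 4.500000
  f(4.500000) = -31.875000
  f(mid) < 0, so root is in [4.500000, 5.000000]

Step 2: midpoint = (4.500000 + 5.000000)/2 = 4.750000
  f(4.750000) = -15.828125
  f(mid) < 0, so root is in [4.750000, 5.000000]

Step 3: midpoint = (4.750000 + 5.000000)/2 = 4.875000
  f(4.875000) = -7.142578
  f(mid) < 0, so root is in [4.875000, 5.000000]

Step 4: midpoint = (4.875000 + 5.000000)/2 = 4.937500
  f(4.937500) = -2.629150
  f(mid) < 0, so root is in [4.937500, 5.000000]

midpoint = 4.937500


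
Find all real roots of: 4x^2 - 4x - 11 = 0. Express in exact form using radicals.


Using the quadratic formula: x = (-b ± sqrt(b^2 - 4ac)) / (2a)
Here a = 4, b = -4, c = -11
Discriminant = b^2 - 4ac = (-4)^2 - 4(4)(-11) = 16 + 176 = 192
Since discriminant = 192 > 0, there are two real roots.
x = (4 ± 8*sqrt(3)) / 8
Simplifying: x = (1 ± 2*sqrt(3)) / 2
Numerically: x ≈ 2.2321 or x ≈ -1.2321

x = (1 + 2*sqrt(3)) / 2 or x = (1 - 2*sqrt(3)) / 2


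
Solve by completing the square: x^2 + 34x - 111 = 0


Start: x^2 + 34x - 111 = 0
Move constant: x^2 + 34x = 111
Half of 34 is 17, squared is 289
Add 289 to both sides: x^2 + 34x + 289 = 400
(x + 17)^2 = 400
x + 17 = ±20
x = -17 + 20 = 3 or x = -17 - 20 = -37

x = -37, x = 3


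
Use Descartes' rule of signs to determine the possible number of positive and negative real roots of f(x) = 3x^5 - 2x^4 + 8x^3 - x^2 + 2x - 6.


Descartes' rule of signs:

For positive roots, count sign changes in f(x) = 3x^5 - 2x^4 + 8x^3 - x^2 + 2x - 6:
Signs of coefficients: +, -, +, -, +, -
Number of sign changes: 5
Possible positive real roots: 5, 3, 1

For negative roots, examine f(-x) = -3x^5 - 2x^4 - 8x^3 - x^2 - 2x - 6:
Signs of coefficients: -, -, -, -, -, -
Number of sign changes: 0
Possible negative real roots: 0

Positive roots: 5 or 3 or 1; Negative roots: 0


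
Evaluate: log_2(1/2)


We need the exponent such that 2^? = 1/2
2^(-1) = 1/2^1 = 1/2
Therefore log_2(1/2) = -1

-1


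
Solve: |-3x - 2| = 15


An absolute value equation |expr| = 15 gives two cases:
Case 1: -3x - 2 = 15
  -3x = 17, so x = -17/3
Case 2: -3x - 2 = -15
  -3x = -13, so x = 13/3

x = -17/3, x = 13/3


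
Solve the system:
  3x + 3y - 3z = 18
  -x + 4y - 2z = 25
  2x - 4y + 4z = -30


Using Cramer's rule. Expand each determinant along the first row.
D  = 3*[4*4 - (-2)*(-4)] - 3*[(-1)*4 - (-2)*2] + (-3)*[(-1)*(-4) - 4*2]
  = 3*(8) - 3*(0) + (-3)*(-4) = 36
Dx = 18*[4*4 - (-2)*(-4)] - 3*[25*4 - (-2)*(-30)] + (-3)*[25*(-4) - 4*(-30)]
  = 18*(8) - 3*(40) + (-3)*(20) = -36
Dy = 3*[25*4 - (-2)*(-30)] - 18*[(-1)*4 - (-2)*2] + (-3)*[(-1)*(-30) - 25*2]
  = 3*(40) - 18*(0) + (-3)*(-20) = 180
Dz = 3*[4*(-30) - 25*(-4)] - 3*[(-1)*(-30) - 25*2] + 18*[(-1)*(-4) - 4*2]
  = 3*(-20) - 3*(-20) + 18*(-4) = -72
x = Dx/D = -36/36 = -1, y = Dy/D = 180/36 = 5, z = Dz/D = -72/36 = -2
Check eq1: (3)(-1) + (3)(5) + (-3)(-2) = 18 = 18 ✓
Check eq2: (-1)(-1) + (4)(5) + (-2)(-2) = 25 = 25 ✓
Check eq3: (2)(-1) + (-4)(5) + (4)(-2) = -30 = -30 ✓

x = -1, y = 5, z = -2


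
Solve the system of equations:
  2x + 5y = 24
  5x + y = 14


Using Cramer's rule:
Determinant D = (2)(1) - (5)(5) = 2 - 25 = -23
Dx = (24)(1) - (14)(5) = 24 - 70 = -46
Dy = (2)(14) - (5)(24) = 28 - 120 = -92
x = Dx/D = -46/-23 = 2
y = Dy/D = -92/-23 = 4

x = 2, y = 4


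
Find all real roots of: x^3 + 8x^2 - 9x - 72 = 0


Let p(x) = x^3 + 8x^2 - 9x - 72. By the rational root theorem (leading coefficient 1), any rational root is an integer divisor of 72: try ±1, ±2, ... in turn.
Test x = 1: value = -72 ≠ 0.
Test x = -1: value = -56 ≠ 0.
Test x = 2: value = -50 ≠ 0.
Test x = -2: value = -30 ≠ 0.
Test x = 3: value = 0 ✓, so (x - 3) is a factor.
Synthetic division by (x - 3): bring down 1; 1(3) + 8 = 11; 11(3) - 9 = 24; 24(3) - 72 = 0 → quotient x^2 + 11x + 24, remainder 0.
Solve the quadratic x^2 + 11x + 24 = 0: discriminant = 11^2 - 4(1)(24) = 121 - 96 = 25.
sqrt(25) = 5, so x = (-11 ± 5)/2: x = -3 or x = -8.

x = -8, x = -3, x = 3


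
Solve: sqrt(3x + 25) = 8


Square both sides: 3x + 25 = 8^2 = 64
3x = 64 - 25 = 39
x = 13
Check: sqrt(3*13 + 25) = sqrt(64) = 8 ✓

x = 13


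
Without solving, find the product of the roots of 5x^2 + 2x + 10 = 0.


By Vieta's formulas for ax^2 + bx + c = 0:
  Sum of roots = -b/a
  Product of roots = c/a

Here a = 5, b = 2, c = 10
Sum = -(2)/5 = -2/5
Product = 10/5 = 2

Product = 2


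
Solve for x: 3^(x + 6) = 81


Express both sides with the same base.
81 = 3^4
Since the bases match, equate exponents: x + 6 = 4
So x = 4 - (6) = -2

x = -2


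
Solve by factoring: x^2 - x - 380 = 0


We need two numbers that multiply to -380 and add to -1.
Those numbers are 19 and -20 (since 19 * (-20) = -380 and 19 + (-20) = -1).
So x^2 - x - 380 = (x + 19)(x - 20) = 0
Setting each factor to zero: x = -19 or x = 20

x = -19, x = 20


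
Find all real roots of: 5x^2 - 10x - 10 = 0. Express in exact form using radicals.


Using the quadratic formula: x = (-b ± sqrt(b^2 - 4ac)) / (2a)
Here a = 5, b = -10, c = -10
Discriminant = b^2 - 4ac = (-10)^2 - 4(5)(-10) = 100 + 200 = 300
Since discriminant = 300 > 0, there are two real roots.
x = (10 ± 10*sqrt(3)) / 10
Simplifying: x = 1 ± sqrt(3)
Numerically: x ≈ 2.7321 or x ≈ -0.7321

x = 1 + sqrt(3) or x = 1 - sqrt(3)


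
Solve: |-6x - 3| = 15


An absolute value equation |expr| = 15 gives two cases:
Case 1: -6x - 3 = 15
  -6x = 18, so x = -3
Case 2: -6x - 3 = -15
  -6x = -12, so x = 2

x = -3, x = 2


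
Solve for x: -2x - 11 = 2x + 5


Starting with: -2x - 11 = 2x + 5
Move all x terms to left: (-2 - 2)x = 5 + 11
Simplify: -4x = 16
Divide both sides by -4: x = -4

x = -4


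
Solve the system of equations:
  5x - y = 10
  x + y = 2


Using Cramer's rule:
Determinant D = (5)(1) - (1)(-1) = 5 + 1 = 6
Dx = (10)(1) - (2)(-1) = 10 + 2 = 12
Dy = (5)(2) - (1)(10) = 10 - 10 = 0
x = Dx/D = 12/6 = 2
y = Dy/D = 0/6 = 0

x = 2, y = 0


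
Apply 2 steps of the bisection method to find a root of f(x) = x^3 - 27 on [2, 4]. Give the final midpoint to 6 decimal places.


f(x) = x^3 - 27
f(2) = -19 < 0
f(4) = 37 > 0

Step 1: midpoint = (2.000000 + 4.000000)/2 = 3.000000
  f(3.000000) = 0.000000
  f(mid) = 0, exact root found!

midpoint = 3.000000


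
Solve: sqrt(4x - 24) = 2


Square both sides: 4x - 24 = 2^2 = 4
4x = 4 + 24 = 28
x = 7
Check: sqrt(4*7 - 24) = sqrt(4) = 2 ✓

x = 7


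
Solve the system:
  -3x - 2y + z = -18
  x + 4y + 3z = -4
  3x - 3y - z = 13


Using Cramer's rule. Expand each determinant along the first row.
D  = (-3)*[4*(-1) - 3*(-3)] - (-2)*[1*(-1) - 3*3] + 1*[1*(-3) - 4*3]
  = (-3)*(5) - (-2)*(-10) + 1*(-15) = -50
Dx = (-18)*[4*(-1) - 3*(-3)] - (-2)*[(-4)*(-1) - 3*13] + 1*[(-4)*(-3) - 4*13]
  = (-18)*(5) - (-2)*(-35) + 1*(-40) = -200
Dy = (-3)*[(-4)*(-1) - 3*13] - (-18)*[1*(-1) - 3*3] + 1*[1*13 - (-4)*3]
  = (-3)*(-35) - (-18)*(-10) + 1*(25) = -50
Dz = (-3)*[4*13 - (-4)*(-3)] - (-2)*[1*13 - (-4)*3] + (-18)*[1*(-3) - 4*3]
  = (-3)*(40) - (-2)*(25) + (-18)*(-15) = 200
x = Dx/D = -200/-50 = 4, y = Dy/D = -50/-50 = 1, z = Dz/D = 200/-50 = -4
Check eq1: (-3)(4) + (-2)(1) + (1)(-4) = -18 = -18 ✓
Check eq2: (1)(4) + (4)(1) + (3)(-4) = -4 = -4 ✓
Check eq3: (3)(4) + (-3)(1) + (-1)(-4) = 13 = 13 ✓

x = 4, y = 1, z = -4


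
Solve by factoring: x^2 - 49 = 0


We need two numbers that multiply to -49 and add to 0.
Those numbers are -7 and 7 (since (-7) * 7 = -49 and (-7) + 7 = 0).
So x^2 - 49 = (x - 7)(x + 7) = 0
Setting each factor to zero: x = 7 or x = -7

x = -7, x = 7


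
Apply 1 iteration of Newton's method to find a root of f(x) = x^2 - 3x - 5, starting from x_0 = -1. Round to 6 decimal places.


Newton's method: x_(n+1) = x_n - f(x_n)/f'(x_n)
f(x) = x^2 - 3x - 5
f'(x) = 2x - 3

Iteration 1:
  f(-1.000000) = -1.000000
  f'(-1.000000) = -5.000000
  x_1 = -1.000000 - (-1.000000)/(-5.000000) = -1.200000

x_1 = -1.200000


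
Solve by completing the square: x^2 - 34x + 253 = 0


Start: x^2 - 34x + 253 = 0
Move constant: x^2 - 34x = -253
Half of -34 is -17, squared is 289
Add 289 to both sides: x^2 - 34x + 289 = 36
(x - 17)^2 = 36
x - 17 = ±6
x = 17 + 6 = 23 or x = 17 - 6 = 11

x = 11, x = 23


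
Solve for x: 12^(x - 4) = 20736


Express both sides with the same base.
20736 = 12^4
Since the bases match, equate exponents: x - 4 = 4
So x = 4 - (-4) = 8

x = 8


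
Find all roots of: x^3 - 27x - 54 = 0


Let p(x) = x^3 - 27x - 54. By the rational root theorem (leading coefficient 1), any rational root is an integer divisor of 54: try ±1, ±2, ... in turn.
Test x = 1: value = -80 ≠ 0.
Test x = -1: value = -28 ≠ 0.
Test x = 2: value = -100 ≠ 0.
Test x = -2: value = -8 ≠ 0.
Test x = 3: value = -108 ≠ 0.
Test x = -3: value = 0 ✓, so (x + 3) is a factor.
Synthetic division by (x + 3): bring down 1; 1(-3) + 0 = -3; (-3)(-3) - 27 = -18; (-18)(-3) - 54 = 0 → quotient x^2 - 3x - 18, remainder 0.
Solve the quadratic x^2 - 3x - 18 = 0: discriminant = (-3)^2 - 4(1)(-18) = 9 + 72 = 81.
sqrt(81) = 9, so x = (3 ± 9)/2: x = 6 or x = -3.
Collecting all roots found:

x = -3 (multiplicity 2), x = 6


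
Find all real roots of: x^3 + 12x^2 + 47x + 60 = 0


Let p(x) = x^3 + 12x^2 + 47x + 60. By the rational root theorem (leading coefficient 1), any rational root is an integer divisor of 60: try ±1, ±2, ... in turn.
Test x = 1: value = 120 ≠ 0.
Test x = -1: value = 24 ≠ 0.
Test x = 2: value = 210 ≠ 0.
Test x = -2: value = 6 ≠ 0.
Test x = 3: value = 336 ≠ 0.
Test x = -3: value = 0 ✓, so (x + 3) is a factor.
Synthetic division by (x + 3): bring down 1; 1(-3) + 12 = 9; 9(-3) + 47 = 20; 20(-3) + 60 = 0 → quotient x^2 + 9x + 20, remainder 0.
Solve the quadratic x^2 + 9x + 20 = 0: discriminant = 9^2 - 4(1)(20) = 81 - 80 = 1.
sqrt(1) = 1, so x = (-9 ± 1)/2: x = -4 or x = -5.

x = -5, x = -4, x = -3


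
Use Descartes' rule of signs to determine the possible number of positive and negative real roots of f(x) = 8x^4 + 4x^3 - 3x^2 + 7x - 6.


Descartes' rule of signs:

For positive roots, count sign changes in f(x) = 8x^4 + 4x^3 - 3x^2 + 7x - 6:
Signs of coefficients: +, +, -, +, -
Number of sign changes: 3
Possible positive real roots: 3, 1

For negative roots, examine f(-x) = 8x^4 - 4x^3 - 3x^2 - 7x - 6:
Signs of coefficients: +, -, -, -, -
Number of sign changes: 1
Possible negative real roots: 1

Positive roots: 3 or 1; Negative roots: 1


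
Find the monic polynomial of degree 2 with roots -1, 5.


A monic polynomial with roots -1, 5 is:
p(x) = (x + 1)(x - 5)
After multiplying by (x + 1): x + 1
After multiplying by (x - 5): x^2 - 4x - 5

x^2 - 4x - 5


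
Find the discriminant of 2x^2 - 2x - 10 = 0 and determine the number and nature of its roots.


For ax^2 + bx + c = 0, discriminant D = b^2 - 4ac
Here a = 2, b = -2, c = -10
D = (-2)^2 - 4(2)(-10) = 4 + 80 = 84

D = 84 > 0 but not a perfect square
The equation has 2 distinct real irrational roots.

Discriminant = 84, 2 distinct real irrational roots


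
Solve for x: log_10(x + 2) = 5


Convert to exponential form: x + 2 = 10^5 = 100000
x = 100000 - 2 = 99998
Check: log_10(99998 + 2) = log_10(100000) = log_10(100000) = 5 ✓

x = 99998


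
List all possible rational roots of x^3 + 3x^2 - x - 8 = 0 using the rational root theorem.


Rational root theorem: possible roots are ±p/q where:
  p divides the constant term (-8): p ∈ {1, 2, 4, 8}
  q divides the leading coefficient (1): q ∈ {1}

All possible rational roots: -8, -4, -2, -1, 1, 2, 4, 8

-8, -4, -2, -1, 1, 2, 4, 8


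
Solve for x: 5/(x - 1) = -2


Multiply both sides by (x - 1): 5 = -2(x - 1)
Distribute: 5 = -2x + 2
-2x = 5 - 2 = 3
x = -3/2

x = -3/2


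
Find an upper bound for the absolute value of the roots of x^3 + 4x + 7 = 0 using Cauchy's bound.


Cauchy's bound: all roots r satisfy |r| <= 1 + max(|a_i/a_n|) for i = 0,...,n-1
where a_n is the leading coefficient.

Coefficients: [1, 0, 4, 7]
Leading coefficient a_n = 1
Ratios |a_i/a_n|: 0, 4, 7
Maximum ratio: 7
Cauchy's bound: |r| <= 1 + 7 = 8

Upper bound = 8
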